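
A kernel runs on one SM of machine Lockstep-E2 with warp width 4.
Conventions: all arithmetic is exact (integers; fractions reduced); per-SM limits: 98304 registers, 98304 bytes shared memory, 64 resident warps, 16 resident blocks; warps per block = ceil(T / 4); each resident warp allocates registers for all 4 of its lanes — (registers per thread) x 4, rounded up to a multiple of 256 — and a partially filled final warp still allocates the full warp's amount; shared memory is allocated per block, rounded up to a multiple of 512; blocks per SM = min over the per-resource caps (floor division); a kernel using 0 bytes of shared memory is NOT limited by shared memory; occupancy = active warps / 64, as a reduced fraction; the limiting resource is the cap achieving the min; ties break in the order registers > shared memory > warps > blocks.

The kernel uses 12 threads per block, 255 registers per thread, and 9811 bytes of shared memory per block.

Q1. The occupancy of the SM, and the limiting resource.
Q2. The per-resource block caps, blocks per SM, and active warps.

Answer: occupancy 27/64, limited by shared memory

registers: 32 blocks
shared memory: 9 blocks
warps: 21 blocks
blocks: 16 blocks

Answer: 9 blocks, 27 active warps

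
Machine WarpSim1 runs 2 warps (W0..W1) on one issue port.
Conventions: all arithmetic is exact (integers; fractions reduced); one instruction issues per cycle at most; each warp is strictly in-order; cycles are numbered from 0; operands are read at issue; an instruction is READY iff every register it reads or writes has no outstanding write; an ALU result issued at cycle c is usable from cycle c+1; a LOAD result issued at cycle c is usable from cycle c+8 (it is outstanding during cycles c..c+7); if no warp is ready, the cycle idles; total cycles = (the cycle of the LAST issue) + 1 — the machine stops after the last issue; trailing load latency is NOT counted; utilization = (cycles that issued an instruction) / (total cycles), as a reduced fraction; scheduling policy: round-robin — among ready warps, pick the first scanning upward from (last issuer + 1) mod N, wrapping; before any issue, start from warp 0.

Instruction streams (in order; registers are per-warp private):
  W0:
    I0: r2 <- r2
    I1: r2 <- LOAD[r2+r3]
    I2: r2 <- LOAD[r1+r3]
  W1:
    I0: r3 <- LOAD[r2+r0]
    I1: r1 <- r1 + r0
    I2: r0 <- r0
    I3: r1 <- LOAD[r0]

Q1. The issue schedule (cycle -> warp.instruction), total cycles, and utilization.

cycle 0: W0.I0
cycle 1: W1.I0
cycle 2: W0.I1
cycle 3: W1.I1
cycle 4: W1.I2
cycle 5: W1.I3
cycle 6: idle
cycle 7: idle
cycle 8: idle
cycle 9: idle
cycle 10: W0.I2

Answer: 11 cycles, utilization 7/11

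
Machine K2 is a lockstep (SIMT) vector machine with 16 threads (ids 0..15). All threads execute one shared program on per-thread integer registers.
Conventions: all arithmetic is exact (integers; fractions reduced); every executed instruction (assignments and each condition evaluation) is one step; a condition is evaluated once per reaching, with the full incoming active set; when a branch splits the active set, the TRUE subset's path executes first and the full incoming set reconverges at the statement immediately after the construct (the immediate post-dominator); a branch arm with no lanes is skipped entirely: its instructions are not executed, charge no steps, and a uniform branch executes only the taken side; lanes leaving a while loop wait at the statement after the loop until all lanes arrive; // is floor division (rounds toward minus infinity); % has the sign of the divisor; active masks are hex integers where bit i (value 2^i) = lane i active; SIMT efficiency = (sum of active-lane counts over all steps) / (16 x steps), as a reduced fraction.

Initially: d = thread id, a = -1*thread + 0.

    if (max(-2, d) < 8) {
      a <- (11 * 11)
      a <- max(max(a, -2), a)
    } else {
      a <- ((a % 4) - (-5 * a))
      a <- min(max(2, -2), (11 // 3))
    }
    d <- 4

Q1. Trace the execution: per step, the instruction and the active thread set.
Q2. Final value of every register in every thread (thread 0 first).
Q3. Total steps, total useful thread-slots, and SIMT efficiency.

step 0: eval (max(-2, d) < 8)        0xffff
step 1: a <- (11 * 11)               0x00ff
step 2: a <- max(max(a, -2), a)      0x00ff
step 3: a <- ((a % 4) - (-5 * a))    0xff00
step 4: a <- min(max(2, -2), (11 // 3)) 0xff00
step 5: d <- 4                       0xffff

Answer: 6 steps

d: 4,4,4,4,4,4,4,4,4,4,4,4,4,4,4,4
a: 121,121,121,121,121,121,121,121,2,2,2,2,2,2,2,2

steps = 6; useful = 64; efficiency = 64/96 = 2/3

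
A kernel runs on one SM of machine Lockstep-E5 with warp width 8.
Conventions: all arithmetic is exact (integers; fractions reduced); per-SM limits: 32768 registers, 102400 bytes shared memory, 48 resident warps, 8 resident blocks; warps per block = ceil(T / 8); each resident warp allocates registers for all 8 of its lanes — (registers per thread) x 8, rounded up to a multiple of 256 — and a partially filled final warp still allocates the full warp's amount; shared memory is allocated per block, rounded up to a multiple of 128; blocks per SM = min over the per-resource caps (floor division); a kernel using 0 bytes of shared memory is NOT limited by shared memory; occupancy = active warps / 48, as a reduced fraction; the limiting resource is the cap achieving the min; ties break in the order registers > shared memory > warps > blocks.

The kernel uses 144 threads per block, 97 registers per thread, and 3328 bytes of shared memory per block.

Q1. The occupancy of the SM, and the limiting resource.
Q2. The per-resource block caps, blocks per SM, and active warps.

Answer: occupancy 3/8, limited by registers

registers: 1 block
shared memory: 30 blocks
warps: 2 blocks
blocks: 8 blocks

Answer: 1 block, 18 active warps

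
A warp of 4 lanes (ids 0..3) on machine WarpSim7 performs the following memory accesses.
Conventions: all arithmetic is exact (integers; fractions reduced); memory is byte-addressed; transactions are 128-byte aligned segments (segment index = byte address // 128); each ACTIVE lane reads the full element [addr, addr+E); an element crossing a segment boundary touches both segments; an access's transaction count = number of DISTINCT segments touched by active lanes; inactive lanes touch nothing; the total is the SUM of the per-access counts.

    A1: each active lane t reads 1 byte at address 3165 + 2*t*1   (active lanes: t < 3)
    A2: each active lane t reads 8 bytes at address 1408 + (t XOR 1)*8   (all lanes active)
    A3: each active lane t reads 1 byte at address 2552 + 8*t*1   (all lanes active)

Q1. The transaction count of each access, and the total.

A1: 1 transaction
A2: 1 transaction
A3: 2 transactions

Answer: 1,1,2; total 4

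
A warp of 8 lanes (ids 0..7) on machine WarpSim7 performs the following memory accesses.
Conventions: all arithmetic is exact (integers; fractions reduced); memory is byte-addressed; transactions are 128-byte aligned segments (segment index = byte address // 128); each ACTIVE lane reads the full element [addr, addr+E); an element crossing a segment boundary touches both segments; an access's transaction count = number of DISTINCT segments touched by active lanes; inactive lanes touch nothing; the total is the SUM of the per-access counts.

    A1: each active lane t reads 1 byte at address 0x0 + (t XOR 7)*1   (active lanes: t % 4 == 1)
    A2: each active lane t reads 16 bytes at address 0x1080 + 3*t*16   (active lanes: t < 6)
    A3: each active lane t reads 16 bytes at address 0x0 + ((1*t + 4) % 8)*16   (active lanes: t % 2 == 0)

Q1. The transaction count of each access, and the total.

A1: 1 transaction
A2: 2 transactions
A3: 1 transaction

Answer: 1,2,1; total 4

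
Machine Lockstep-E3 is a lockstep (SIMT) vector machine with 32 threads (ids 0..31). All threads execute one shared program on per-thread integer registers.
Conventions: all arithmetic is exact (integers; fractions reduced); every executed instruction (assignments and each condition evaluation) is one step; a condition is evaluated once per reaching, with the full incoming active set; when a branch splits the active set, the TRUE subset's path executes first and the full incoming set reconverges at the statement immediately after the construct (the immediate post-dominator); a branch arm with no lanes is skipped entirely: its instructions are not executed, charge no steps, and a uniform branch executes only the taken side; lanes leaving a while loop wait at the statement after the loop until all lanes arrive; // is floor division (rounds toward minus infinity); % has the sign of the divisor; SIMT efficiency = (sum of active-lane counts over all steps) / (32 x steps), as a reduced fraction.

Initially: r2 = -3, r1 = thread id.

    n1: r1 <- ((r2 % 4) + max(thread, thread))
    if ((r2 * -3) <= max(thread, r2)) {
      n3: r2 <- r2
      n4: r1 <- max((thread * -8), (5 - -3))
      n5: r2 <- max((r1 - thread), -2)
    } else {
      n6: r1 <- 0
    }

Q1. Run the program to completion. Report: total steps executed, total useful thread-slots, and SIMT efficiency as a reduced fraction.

Answer: 6 steps, 142 useful, 71/96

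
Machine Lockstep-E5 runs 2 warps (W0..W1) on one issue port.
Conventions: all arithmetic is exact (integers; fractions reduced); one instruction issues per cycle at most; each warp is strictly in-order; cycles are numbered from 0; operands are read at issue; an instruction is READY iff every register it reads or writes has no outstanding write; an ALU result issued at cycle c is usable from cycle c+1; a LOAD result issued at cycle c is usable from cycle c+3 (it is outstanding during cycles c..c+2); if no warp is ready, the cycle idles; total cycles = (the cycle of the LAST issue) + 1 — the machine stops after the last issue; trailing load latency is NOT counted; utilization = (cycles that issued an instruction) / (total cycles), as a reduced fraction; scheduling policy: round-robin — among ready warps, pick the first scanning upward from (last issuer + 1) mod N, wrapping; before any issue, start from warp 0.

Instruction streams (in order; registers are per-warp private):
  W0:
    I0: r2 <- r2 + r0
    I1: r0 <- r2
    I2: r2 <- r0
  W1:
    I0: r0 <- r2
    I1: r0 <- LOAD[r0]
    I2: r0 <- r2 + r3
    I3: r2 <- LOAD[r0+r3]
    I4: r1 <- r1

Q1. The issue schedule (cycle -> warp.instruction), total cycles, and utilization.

cycle 0: W0.I0
cycle 1: W1.I0
cycle 2: W0.I1
cycle 3: W1.I1
cycle 4: W0.I2
cycle 5: idle
cycle 6: W1.I2
cycle 7: W1.I3
cycle 8: W1.I4

Answer: 9 cycles, utilization 8/9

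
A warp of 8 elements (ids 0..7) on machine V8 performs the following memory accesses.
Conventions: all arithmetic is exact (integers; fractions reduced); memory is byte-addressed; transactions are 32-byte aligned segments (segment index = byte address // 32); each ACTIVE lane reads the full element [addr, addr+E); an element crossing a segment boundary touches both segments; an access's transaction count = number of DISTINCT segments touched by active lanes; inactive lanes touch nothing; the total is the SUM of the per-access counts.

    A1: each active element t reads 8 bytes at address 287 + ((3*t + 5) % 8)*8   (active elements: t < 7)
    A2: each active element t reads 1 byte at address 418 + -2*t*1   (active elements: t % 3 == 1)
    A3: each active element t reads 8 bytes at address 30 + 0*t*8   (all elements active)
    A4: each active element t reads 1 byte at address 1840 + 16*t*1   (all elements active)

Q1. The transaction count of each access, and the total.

A1: 3 transactions
A2: 2 transactions
A3: 2 transactions
A4: 5 transactions

Answer: 3,2,2,5; total 12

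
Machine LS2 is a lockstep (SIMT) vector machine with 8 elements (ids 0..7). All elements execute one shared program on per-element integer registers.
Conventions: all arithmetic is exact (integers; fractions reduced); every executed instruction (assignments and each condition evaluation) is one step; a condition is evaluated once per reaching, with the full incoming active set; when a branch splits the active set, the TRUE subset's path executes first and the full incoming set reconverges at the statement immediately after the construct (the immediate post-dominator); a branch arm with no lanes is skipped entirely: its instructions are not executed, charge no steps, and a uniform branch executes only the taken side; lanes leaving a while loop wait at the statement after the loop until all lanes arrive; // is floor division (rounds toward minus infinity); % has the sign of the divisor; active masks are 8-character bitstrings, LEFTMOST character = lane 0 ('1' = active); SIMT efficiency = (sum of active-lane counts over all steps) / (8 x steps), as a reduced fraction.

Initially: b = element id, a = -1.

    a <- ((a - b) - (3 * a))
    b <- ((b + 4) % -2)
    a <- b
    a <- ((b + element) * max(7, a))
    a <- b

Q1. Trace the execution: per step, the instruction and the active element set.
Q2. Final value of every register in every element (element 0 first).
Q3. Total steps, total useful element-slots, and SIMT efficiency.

step 0: a <- ((a - b) - (3 * a))     11111111
step 1: b <- ((b + 4) % -2)          11111111
step 2: a <- b                       11111111
step 3: a <- ((b + element) * max(7, a)) 11111111
step 4: a <- b                       11111111

Answer: 5 steps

b: 0,-1,0,-1,0,-1,0,-1
a: 0,-1,0,-1,0,-1,0,-1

steps = 5; useful = 40; efficiency = 40/40 = 1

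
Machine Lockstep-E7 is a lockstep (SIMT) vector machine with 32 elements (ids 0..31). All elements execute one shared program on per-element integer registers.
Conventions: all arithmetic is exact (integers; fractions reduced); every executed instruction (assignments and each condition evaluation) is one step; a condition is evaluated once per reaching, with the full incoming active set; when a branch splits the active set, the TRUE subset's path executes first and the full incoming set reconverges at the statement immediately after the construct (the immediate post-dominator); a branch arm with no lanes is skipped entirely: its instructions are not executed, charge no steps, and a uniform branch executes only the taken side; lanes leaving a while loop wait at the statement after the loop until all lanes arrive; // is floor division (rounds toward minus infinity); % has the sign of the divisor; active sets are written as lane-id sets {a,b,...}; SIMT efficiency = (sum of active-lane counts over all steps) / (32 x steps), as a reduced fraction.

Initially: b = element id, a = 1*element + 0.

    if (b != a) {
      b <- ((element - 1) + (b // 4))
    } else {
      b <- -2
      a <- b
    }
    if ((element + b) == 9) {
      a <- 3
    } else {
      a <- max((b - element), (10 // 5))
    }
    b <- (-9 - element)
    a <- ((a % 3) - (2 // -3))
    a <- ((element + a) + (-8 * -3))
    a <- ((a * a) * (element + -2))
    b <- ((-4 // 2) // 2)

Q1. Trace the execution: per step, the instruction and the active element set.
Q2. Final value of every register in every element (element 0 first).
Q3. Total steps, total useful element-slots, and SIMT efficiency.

step 0: eval (b != a)                {0,1,2,3,4,5,6,7,8,9,10,11,12,13,14,15,16,17,18,19,20,21,22,23,24,25,26,27,28,29,30,31}
step 1: b <- -2                      {0,1,2,3,4,5,6,7,8,9,10,11,12,13,14,15,16,17,18,19,20,21,22,23,24,25,26,27,28,29,30,31}
step 2: a <- b                       {0,1,2,3,4,5,6,7,8,9,10,11,12,13,14,15,16,17,18,19,20,21,22,23,24,25,26,27,28,29,30,31}
step 3: eval ((element + b) == 9)    {0,1,2,3,4,5,6,7,8,9,10,11,12,13,14,15,16,17,18,19,20,21,22,23,24,25,26,27,28,29,30,31}
step 4: a <- 3                       {11}
step 5: a <- max((b - element), (10 // 5)) {0,1,2,3,4,5,6,7,8,9,10,12,13,14,15,16,17,18,19,20,21,22,23,24,25,26,27,28,29,30,31}
step 6: b <- (-9 - element)          {0,1,2,3,4,5,6,7,8,9,10,11,12,13,14,15,16,17,18,19,20,21,22,23,24,25,26,27,28,29,30,31}
step 7: a <- ((a % 3) - (2 // -3))   {0,1,2,3,4,5,6,7,8,9,10,11,12,13,14,15,16,17,18,19,20,21,22,23,24,25,26,27,28,29,30,31}
step 8: a <- ((element + a) + (-8 * -3)) {0,1,2,3,4,5,6,7,8,9,10,11,12,13,14,15,16,17,18,19,20,21,22,23,24,25,26,27,28,29,30,31}
step 9: a <- ((a * a) * (element + -2)) {0,1,2,3,4,5,6,7,8,9,10,11,12,13,14,15,16,17,18,19,20,21,22,23,24,25,26,27,28,29,30,31}
step 10: b <- ((-4 // 2) // 2)        {0,1,2,3,4,5,6,7,8,9,10,11,12,13,14,15,16,17,18,19,20,21,22,23,24,25,26,27,28,29,30,31}

Answer: 11 steps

b: -1,-1,-1,-1,-1,-1,-1,-1,-1,-1,-1,-1,-1,-1,-1,-1,-1,-1,-1,-1,-1,-1,-1,-1,-1,-1,-1,-1,-1,-1,-1,-1
a: -1458,-784,0,900,1922,3072,4356,5780,7350,9072,10952,11664,15210,17600,20172,22932,25886,29040,32400,35972,39762,43776,48020,52500,57222,62192,67416,72900,78650,84672,90972,97556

steps = 11; useful = 320; efficiency = 320/352 = 10/11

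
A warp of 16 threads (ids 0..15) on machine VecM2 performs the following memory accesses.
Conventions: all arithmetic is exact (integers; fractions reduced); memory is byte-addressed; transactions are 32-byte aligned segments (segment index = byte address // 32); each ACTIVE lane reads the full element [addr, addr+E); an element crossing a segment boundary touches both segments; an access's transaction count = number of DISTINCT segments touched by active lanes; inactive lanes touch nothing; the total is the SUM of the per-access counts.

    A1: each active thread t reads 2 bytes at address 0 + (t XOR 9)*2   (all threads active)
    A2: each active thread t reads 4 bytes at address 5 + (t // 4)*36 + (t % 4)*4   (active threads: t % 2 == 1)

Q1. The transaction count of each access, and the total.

A1: 1 transaction
A2: 5 transactions

Answer: 1,5; total 6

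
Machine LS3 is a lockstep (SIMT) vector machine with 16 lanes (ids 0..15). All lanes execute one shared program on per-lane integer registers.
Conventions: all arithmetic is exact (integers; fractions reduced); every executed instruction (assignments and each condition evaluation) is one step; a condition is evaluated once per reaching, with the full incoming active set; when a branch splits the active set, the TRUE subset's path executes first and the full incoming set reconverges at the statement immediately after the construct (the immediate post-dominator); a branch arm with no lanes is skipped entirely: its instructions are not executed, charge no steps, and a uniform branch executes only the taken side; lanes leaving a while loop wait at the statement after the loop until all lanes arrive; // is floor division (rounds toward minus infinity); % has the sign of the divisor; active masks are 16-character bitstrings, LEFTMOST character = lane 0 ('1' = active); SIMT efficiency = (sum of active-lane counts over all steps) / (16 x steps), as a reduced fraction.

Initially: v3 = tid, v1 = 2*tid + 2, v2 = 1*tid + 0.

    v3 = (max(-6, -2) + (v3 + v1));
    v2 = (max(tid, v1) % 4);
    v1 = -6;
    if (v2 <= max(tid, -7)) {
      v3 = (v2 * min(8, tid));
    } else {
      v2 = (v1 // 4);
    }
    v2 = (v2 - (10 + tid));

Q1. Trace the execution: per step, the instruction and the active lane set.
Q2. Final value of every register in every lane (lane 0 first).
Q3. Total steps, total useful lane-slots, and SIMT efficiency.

step 0: v3 <- (max(-6, -2) + (v3 + v1)) 1111111111111111
step 1: v2 <- (max(tid, v1) % 4)     1111111111111111
step 2: v1 <- -6                     1111111111111111
step 3: eval (v2 <= max(tid, -7))    1111111111111111
step 4: v3 <- (v2 * min(8, tid))     0111111111111111
step 5: v2 <- (v1 // 4)              1000000000000000
step 6: v2 <- (v2 - (10 + tid))      1111111111111111

Answer: 7 steps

v3: 0,0,4,0,8,0,12,0,16,0,16,0,16,0,16,0
v1: -6,-6,-6,-6,-6,-6,-6,-6,-6,-6,-6,-6,-6,-6,-6,-6
v2: -12,-11,-10,-13,-12,-15,-14,-17,-16,-19,-18,-21,-20,-23,-22,-25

steps = 7; useful = 96; efficiency = 96/112 = 6/7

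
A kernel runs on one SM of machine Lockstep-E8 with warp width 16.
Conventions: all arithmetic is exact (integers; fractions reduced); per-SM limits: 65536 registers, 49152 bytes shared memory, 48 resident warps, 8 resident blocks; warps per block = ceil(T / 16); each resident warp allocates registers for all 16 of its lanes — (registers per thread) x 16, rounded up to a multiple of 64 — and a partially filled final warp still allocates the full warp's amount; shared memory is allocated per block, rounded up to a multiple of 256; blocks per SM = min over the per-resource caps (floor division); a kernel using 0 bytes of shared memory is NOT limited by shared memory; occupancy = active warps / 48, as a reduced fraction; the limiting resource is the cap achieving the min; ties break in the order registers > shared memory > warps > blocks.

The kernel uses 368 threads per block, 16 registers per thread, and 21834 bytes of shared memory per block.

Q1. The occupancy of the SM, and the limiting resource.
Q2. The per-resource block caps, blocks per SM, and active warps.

Answer: occupancy 23/24, limited by shared memory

registers: 11 blocks
shared memory: 2 blocks
warps: 2 blocks
blocks: 8 blocks

Answer: 2 blocks, 46 active warps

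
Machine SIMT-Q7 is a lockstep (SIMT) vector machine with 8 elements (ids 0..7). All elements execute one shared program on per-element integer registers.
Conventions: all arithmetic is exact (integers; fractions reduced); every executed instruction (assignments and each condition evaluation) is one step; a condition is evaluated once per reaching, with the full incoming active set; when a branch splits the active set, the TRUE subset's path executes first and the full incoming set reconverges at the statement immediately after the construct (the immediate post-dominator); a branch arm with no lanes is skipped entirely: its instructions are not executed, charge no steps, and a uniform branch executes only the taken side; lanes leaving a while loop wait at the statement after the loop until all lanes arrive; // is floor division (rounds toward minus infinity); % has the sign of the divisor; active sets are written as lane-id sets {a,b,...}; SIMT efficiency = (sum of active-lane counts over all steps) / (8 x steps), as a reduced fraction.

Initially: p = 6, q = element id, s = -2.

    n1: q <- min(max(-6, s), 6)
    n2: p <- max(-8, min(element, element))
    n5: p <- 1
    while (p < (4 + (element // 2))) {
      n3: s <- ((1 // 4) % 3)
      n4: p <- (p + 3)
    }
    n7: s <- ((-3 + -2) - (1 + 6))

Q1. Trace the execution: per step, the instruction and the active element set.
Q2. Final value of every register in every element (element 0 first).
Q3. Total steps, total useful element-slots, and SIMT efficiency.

step 0: q <- min(max(-6, s), 6)      {0,1,2,3,4,5,6,7}
step 1: p <- max(-8, min(element, element)) {0,1,2,3,4,5,6,7}
step 2: p <- 1                       {0,1,2,3,4,5,6,7}
step 3: eval (p < (4 + (element // 2))) {0,1,2,3,4,5,6,7}
step 4: s <- ((1 // 4) % 3)          {0,1,2,3,4,5,6,7}
step 5: p <- (p + 3)                 {0,1,2,3,4,5,6,7}
step 6: eval (p < (4 + (element // 2))) {0,1,2,3,4,5,6,7}
step 7: s <- ((1 // 4) % 3)          {2,3,4,5,6,7}
step 8: p <- (p + 3)                 {2,3,4,5,6,7}
step 9: eval (p < (4 + (element // 2))) {2,3,4,5,6,7}
step 10: s <- ((-3 + -2) - (1 + 6))   {0,1,2,3,4,5,6,7}

Answer: 11 steps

p: 4,4,7,7,7,7,7,7
q: -2,-2,-2,-2,-2,-2,-2,-2
s: -12,-12,-12,-12,-12,-12,-12,-12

steps = 11; useful = 82; efficiency = 82/88 = 41/44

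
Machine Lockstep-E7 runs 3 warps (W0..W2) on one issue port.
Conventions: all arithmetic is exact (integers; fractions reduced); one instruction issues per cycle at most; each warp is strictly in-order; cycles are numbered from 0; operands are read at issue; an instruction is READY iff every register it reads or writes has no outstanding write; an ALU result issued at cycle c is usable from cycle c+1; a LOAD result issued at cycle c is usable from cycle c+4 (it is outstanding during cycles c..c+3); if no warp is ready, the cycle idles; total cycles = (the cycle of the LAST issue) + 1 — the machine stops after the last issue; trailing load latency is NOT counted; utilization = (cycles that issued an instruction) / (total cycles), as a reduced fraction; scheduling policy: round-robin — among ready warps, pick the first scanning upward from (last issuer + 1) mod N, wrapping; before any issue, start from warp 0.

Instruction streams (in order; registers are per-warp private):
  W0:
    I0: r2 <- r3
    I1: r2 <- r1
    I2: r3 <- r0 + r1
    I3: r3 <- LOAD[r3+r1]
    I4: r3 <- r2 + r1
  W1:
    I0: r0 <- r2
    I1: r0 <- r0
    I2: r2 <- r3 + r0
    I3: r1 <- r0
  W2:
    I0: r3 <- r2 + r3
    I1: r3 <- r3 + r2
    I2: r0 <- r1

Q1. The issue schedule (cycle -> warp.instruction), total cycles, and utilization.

cycle 0: W0.I0
cycle 1: W1.I0
cycle 2: W2.I0
cycle 3: W0.I1
cycle 4: W1.I1
cycle 5: W2.I1
cycle 6: W0.I2
cycle 7: W1.I2
cycle 8: W2.I2
cycle 9: W0.I3
cycle 10: W1.I3
cycle 11: idle
cycle 12: idle
cycle 13: W0.I4

Answer: 14 cycles, utilization 6/7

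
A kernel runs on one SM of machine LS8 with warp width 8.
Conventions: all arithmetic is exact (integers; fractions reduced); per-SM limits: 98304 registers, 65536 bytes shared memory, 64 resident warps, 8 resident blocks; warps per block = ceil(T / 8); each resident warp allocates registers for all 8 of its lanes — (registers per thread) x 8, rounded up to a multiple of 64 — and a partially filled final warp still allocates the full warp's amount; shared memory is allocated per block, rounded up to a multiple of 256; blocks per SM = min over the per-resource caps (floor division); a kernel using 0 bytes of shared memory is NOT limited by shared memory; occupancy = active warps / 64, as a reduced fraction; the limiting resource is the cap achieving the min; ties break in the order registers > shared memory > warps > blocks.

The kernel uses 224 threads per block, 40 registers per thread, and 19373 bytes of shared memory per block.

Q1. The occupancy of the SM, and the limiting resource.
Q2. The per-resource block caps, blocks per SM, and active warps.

Answer: occupancy 7/8, limited by warps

registers: 10 blocks
shared memory: 3 blocks
warps: 2 blocks
blocks: 8 blocks

Answer: 2 blocks, 56 active warps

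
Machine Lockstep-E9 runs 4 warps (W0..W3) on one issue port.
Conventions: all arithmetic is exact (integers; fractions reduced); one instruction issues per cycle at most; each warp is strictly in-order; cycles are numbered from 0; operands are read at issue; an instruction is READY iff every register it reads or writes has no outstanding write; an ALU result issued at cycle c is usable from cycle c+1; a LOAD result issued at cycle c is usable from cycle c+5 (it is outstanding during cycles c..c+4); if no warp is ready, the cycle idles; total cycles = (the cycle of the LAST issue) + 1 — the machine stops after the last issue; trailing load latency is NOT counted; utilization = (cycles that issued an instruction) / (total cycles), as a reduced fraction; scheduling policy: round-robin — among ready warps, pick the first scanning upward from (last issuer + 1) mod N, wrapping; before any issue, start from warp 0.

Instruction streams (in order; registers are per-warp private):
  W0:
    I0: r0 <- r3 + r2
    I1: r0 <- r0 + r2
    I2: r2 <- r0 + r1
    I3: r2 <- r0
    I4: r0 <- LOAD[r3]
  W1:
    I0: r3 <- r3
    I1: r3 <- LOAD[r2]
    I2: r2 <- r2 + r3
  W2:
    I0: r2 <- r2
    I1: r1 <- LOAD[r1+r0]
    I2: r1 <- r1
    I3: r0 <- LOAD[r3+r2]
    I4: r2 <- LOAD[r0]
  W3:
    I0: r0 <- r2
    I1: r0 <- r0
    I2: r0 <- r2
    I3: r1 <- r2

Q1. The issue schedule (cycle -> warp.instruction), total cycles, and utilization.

cycle 0: W0.I0
cycle 1: W1.I0
cycle 2: W2.I0
cycle 3: W3.I0
cycle 4: W0.I1
cycle 5: W1.I1
cycle 6: W2.I1
cycle 7: W3.I1
cycle 8: W0.I2
cycle 9: W3.I2
cycle 10: W0.I3
cycle 11: W1.I2
cycle 12: W2.I2
cycle 13: W3.I3
cycle 14: W0.I4
cycle 15: W2.I3
cycle 16: idle
cycle 17: idle
cycle 18: idle
cycle 19: idle
cycle 20: W2.I4

Answer: 21 cycles, utilization 17/21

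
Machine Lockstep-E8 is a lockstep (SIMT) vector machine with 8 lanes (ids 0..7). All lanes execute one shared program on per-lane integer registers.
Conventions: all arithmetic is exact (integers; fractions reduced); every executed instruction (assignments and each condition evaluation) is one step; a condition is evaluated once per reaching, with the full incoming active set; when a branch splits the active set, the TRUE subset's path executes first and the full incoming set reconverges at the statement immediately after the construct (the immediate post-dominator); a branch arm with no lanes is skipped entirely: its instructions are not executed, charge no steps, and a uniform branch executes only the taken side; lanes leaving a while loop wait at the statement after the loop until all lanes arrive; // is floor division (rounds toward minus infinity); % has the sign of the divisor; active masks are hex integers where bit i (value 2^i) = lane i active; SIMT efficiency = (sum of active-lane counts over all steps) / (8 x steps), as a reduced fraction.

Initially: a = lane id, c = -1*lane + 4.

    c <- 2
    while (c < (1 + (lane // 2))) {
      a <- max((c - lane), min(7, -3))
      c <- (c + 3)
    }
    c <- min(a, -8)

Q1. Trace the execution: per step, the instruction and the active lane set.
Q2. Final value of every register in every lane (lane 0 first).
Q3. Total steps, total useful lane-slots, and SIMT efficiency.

step 0: c <- 2                       0xff
step 1: eval (c < (1 + (lane // 2))) 0xff
step 2: a <- max((c - lane), min(7, -3)) 0xf0
step 3: c <- (c + 3)                 0xf0
step 4: eval (c < (1 + (lane // 2))) 0xf0
step 5: c <- min(a, -8)              0xff

Answer: 6 steps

a: 0,1,2,3,-2,-3,-3,-3
c: -8,-8,-8,-8,-8,-8,-8,-8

steps = 6; useful = 36; efficiency = 36/48 = 3/4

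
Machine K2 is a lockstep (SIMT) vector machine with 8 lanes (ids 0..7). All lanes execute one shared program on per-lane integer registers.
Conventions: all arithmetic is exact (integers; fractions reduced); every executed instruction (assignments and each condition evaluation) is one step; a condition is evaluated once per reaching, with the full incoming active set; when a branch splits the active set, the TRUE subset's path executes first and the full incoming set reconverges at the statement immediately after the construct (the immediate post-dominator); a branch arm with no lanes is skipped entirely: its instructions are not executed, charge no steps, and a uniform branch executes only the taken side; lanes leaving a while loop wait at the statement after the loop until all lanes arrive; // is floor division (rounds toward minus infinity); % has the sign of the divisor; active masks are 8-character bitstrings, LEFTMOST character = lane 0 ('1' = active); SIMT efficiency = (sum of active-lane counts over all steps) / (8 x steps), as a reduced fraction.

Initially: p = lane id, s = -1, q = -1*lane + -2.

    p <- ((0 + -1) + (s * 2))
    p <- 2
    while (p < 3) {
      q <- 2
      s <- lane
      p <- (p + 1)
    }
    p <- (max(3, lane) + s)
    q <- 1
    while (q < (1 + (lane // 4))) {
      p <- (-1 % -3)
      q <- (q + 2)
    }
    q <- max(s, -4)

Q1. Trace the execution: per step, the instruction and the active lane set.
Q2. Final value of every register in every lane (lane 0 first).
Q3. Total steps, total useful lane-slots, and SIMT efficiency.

step 0: p <- ((0 + -1) + (s * 2))    11111111
step 1: p <- 2                       11111111
step 2: eval (p < 3)                 11111111
step 3: q <- 2                       11111111
step 4: s <- lane                    11111111
step 5: p <- (p + 1)                 11111111
step 6: eval (p < 3)                 11111111
step 7: p <- (max(3, lane) + s)      11111111
step 8: q <- 1                       11111111
step 9: eval (q < (1 + (lane // 4))) 11111111
step 10: p <- (-1 % -3)               00001111
step 11: q <- (q + 2)                 00001111
step 12: eval (q < (1 + (lane // 4))) 00001111
step 13: q <- max(s, -4)              11111111

Answer: 14 steps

p: 3,4,5,6,-1,-1,-1,-1
s: 0,1,2,3,4,5,6,7
q: 0,1,2,3,4,5,6,7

steps = 14; useful = 100; efficiency = 100/112 = 25/28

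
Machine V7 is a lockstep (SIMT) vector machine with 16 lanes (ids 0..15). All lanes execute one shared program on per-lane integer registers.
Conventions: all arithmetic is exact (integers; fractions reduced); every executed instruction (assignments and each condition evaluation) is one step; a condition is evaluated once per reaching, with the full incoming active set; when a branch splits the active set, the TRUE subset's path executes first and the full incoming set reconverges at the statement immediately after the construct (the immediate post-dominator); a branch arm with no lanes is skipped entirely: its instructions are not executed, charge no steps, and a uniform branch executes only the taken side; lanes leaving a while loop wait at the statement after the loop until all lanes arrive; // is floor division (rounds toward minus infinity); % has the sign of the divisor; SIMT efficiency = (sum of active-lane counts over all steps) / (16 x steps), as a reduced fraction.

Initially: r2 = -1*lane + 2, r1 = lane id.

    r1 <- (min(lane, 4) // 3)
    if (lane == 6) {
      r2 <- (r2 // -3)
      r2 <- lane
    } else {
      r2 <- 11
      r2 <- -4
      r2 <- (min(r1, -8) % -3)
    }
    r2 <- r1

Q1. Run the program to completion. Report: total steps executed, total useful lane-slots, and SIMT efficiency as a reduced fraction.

Answer: 8 steps, 95 useful, 95/128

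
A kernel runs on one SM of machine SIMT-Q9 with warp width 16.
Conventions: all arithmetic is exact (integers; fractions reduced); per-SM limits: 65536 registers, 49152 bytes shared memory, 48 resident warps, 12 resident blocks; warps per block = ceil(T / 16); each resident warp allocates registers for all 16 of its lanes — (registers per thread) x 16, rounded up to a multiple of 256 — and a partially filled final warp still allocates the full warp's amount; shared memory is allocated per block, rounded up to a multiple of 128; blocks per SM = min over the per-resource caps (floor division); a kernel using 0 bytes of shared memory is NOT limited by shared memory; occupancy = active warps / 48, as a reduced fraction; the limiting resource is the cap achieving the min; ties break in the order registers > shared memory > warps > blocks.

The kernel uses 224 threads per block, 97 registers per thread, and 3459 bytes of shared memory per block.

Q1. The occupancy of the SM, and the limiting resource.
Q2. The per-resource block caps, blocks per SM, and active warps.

Answer: occupancy 7/12, limited by registers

registers: 2 blocks
shared memory: 13 blocks
warps: 3 blocks
blocks: 12 blocks

Answer: 2 blocks, 28 active warps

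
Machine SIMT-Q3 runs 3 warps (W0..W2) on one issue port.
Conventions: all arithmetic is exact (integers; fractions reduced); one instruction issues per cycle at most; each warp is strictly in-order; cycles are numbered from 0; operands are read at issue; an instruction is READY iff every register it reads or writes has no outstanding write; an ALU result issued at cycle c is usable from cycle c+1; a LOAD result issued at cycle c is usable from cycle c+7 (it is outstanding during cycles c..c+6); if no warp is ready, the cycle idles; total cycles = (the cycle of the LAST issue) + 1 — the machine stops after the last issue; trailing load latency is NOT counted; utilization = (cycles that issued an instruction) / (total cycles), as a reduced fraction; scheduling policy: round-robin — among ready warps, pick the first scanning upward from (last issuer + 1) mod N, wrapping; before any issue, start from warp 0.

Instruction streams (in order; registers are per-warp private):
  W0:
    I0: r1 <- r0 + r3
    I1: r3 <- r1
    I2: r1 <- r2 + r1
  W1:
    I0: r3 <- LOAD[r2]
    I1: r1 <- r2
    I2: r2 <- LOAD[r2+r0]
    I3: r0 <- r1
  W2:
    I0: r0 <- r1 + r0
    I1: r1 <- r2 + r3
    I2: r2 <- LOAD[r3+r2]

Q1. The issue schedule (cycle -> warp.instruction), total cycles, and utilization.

cycle 0: W0.I0
cycle 1: W1.I0
cycle 2: W2.I0
cycle 3: W0.I1
cycle 4: W1.I1
cycle 5: W2.I1
cycle 6: W0.I2
cycle 7: W1.I2
cycle 8: W2.I2
cycle 9: W1.I3

Answer: 10 cycles, utilization 1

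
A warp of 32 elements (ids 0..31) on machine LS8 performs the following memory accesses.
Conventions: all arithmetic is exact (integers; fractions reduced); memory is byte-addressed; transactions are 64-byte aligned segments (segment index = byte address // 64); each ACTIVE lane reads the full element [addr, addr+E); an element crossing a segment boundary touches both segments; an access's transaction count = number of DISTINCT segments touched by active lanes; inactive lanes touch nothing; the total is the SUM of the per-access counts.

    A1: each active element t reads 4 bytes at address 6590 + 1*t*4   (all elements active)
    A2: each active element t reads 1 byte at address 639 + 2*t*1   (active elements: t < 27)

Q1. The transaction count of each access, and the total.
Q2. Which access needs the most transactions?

A1: 3 transactions
A2: 2 transactions

Answer: 3,2; total 5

Answer: A1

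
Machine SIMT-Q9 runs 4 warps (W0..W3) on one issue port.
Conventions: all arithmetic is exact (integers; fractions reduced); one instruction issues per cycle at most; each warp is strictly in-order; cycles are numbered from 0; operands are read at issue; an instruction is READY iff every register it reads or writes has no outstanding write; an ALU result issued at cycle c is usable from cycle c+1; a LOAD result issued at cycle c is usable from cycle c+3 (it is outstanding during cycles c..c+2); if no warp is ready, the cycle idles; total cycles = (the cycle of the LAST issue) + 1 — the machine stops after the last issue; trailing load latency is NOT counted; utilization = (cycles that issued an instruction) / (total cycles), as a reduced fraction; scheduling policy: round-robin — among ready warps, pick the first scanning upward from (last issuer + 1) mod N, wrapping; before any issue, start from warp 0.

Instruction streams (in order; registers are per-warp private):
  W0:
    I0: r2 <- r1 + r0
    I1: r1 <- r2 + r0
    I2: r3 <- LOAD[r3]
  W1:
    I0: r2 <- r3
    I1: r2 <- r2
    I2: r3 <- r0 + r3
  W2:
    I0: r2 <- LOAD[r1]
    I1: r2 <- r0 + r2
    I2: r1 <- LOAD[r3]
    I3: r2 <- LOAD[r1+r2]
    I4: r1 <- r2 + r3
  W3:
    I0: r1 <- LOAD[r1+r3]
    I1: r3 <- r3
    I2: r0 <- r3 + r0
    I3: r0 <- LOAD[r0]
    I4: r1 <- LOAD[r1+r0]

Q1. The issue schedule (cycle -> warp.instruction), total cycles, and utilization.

cycle 0: W0.I0
cycle 1: W1.I0
cycle 2: W2.I0
cycle 3: W3.I0
cycle 4: W0.I1
cycle 5: W1.I1
cycle 6: W2.I1
cycle 7: W3.I1
cycle 8: W0.I2
cycle 9: W1.I2
cycle 10: W2.I2
cycle 11: W3.I2
cycle 12: W3.I3
cycle 13: W2.I3
cycle 14: idle
cycle 15: W3.I4
cycle 16: W2.I4

Answer: 17 cycles, utilization 16/17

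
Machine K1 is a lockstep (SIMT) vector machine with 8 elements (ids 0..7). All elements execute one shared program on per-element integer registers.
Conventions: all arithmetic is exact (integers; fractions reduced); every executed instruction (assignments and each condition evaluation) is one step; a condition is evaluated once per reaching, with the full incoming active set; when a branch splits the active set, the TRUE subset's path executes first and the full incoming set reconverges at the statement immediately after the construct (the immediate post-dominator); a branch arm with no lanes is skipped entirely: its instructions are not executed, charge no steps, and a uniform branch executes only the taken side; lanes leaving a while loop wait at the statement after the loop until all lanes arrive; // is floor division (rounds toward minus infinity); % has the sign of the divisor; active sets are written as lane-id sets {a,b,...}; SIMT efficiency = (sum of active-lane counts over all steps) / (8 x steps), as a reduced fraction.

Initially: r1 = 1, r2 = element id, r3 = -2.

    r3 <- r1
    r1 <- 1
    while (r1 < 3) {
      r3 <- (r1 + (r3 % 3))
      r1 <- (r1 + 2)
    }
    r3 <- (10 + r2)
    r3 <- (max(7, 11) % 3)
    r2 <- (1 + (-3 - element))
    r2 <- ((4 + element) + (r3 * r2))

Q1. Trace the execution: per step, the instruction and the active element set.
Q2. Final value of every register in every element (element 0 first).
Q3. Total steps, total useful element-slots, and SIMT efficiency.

step 0: r3 <- r1                     {0,1,2,3,4,5,6,7}
step 1: r1 <- 1                      {0,1,2,3,4,5,6,7}
step 2: eval (r1 < 3)                {0,1,2,3,4,5,6,7}
step 3: r3 <- (r1 + (r3 % 3))        {0,1,2,3,4,5,6,7}
step 4: r1 <- (r1 + 2)               {0,1,2,3,4,5,6,7}
step 5: eval (r1 < 3)                {0,1,2,3,4,5,6,7}
step 6: r3 <- (10 + r2)              {0,1,2,3,4,5,6,7}
step 7: r3 <- (max(7, 11) % 3)       {0,1,2,3,4,5,6,7}
step 8: r2 <- (1 + (-3 - element))   {0,1,2,3,4,5,6,7}
step 9: r2 <- ((4 + element) + (r3 * r2)) {0,1,2,3,4,5,6,7}

Answer: 10 steps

r1: 3,3,3,3,3,3,3,3
r2: 0,-1,-2,-3,-4,-5,-6,-7
r3: 2,2,2,2,2,2,2,2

steps = 10; useful = 80; efficiency = 80/80 = 1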